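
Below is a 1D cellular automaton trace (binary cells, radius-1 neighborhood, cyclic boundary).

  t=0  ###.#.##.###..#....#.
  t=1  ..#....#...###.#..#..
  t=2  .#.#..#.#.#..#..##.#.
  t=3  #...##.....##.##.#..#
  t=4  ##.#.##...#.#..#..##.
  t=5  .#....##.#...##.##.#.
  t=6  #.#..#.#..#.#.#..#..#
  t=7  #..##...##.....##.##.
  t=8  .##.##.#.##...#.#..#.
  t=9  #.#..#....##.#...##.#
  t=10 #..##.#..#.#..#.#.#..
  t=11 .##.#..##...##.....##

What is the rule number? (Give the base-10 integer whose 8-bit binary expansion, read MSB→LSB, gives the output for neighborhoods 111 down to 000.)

  ###|.  b7=0 t=0,i=1
  ##.|#  b6=1 t=0,i=2
  #.#|.  b5=0 t=0,i=3
  #..|#  b4=1 t=0,i=12
  .##|.  b3=0 t=0,i=0
  .#.|.  b2=0 t=0,i=4
  ..#|#  b1=1 t=0,i=13
  ...|.  b0=0 t=0,i=16
  bits 01010010 = 82

82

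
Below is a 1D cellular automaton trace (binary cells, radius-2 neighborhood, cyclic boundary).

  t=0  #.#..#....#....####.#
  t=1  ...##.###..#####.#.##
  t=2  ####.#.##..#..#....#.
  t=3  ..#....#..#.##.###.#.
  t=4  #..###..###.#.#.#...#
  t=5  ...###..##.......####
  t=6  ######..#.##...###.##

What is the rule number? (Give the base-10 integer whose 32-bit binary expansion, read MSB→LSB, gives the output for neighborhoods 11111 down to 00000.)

1497842666

  ##### -> .   bit 31 = 0  t=1,i=13
  ####. -> #   bit 30 = 1  t=0,i=17
  ###.# -> .   bit 29 = 0  t=0,i=18
  ###.. -> #   bit 28 = 1  t=1,i=8
  ##.## -> #   bit 27 = 1  t=0,i=19
  ##.#. -> .   bit 26 = 0  t=0,i=1
  ##..# -> .   bit 25 = 0  t=1,i=9
  ##... -> #   bit 24 = 1  t=1,i=0
  #.### -> .   bit 23 = 0  t=1,i=6
  #.##. -> #   bit 22 = 1  t=0,i=20
  #.#.# -> .   bit 21 = 0  t=1,i=17
  #.#.. -> .   bit 20 = 0  t=0,i=2
  #..## -> .   bit 19 = 0  t=1,i=10
  #..#. -> #   bit 18 = 1  t=0,i=4
  #...# -> #   bit 17 = 1  t=1,i=1
  #.... -> #   bit 16 = 1  t=0,i=7
  .#### -> .   bit 15 = 0  t=0,i=16
  .###. -> #   bit 14 = 1  t=1,i=7
  .##.# -> .   bit 13 = 0  t=0,i=0
  .##.. -> .   bit 12 = 0  t=1,i=20
  .#.## -> .   bit 11 = 0  t=1,i=18
  .#.#. -> .   bit 10 = 0  t=4,i=13
  .#..# -> #   bit 9 = 1  t=0,i=3
  .#... -> #   bit 8 = 1  t=0,i=6
  ..### -> #   bit 7 = 1  t=0,i=15
  ..##. -> #   bit 6 = 1  t=1,i=3
  ..#.# -> #   bit 5 = 1  t=2,i=19
  ..#.. -> .   bit 4 = 0  t=0,i=5
  ...## -> #   bit 3 = 1  t=0,i=14
  ...#. -> .   bit 2 = 0  t=0,i=9
  ....# -> #   bit 1 = 1  t=0,i=8
  ..... -> .   bit 0 = 0  t=5,i=12
  bits 01011001010001110100001111101010 = 1497842666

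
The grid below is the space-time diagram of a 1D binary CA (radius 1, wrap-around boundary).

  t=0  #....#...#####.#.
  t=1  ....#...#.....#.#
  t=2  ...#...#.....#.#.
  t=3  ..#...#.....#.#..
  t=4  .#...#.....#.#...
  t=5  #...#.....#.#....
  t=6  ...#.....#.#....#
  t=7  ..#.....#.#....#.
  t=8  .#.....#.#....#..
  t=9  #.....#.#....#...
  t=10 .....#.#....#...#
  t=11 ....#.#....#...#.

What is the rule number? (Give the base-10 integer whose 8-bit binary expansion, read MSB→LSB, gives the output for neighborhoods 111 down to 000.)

  ###|.  b7=0 t=0,i=10
  ##.|.  b6=0 t=0,i=13
  #.#|#  b5=1 t=0,i=14
  #..|.  b4=0 t=0,i=1
  .##|.  b3=0 t=0,i=9
  .#.|.  b2=0 t=0,i=0
  ..#|#  b1=1 t=0,i=4
  ...|.  b0=0 t=0,i=2
  bits 00100010 = 34

34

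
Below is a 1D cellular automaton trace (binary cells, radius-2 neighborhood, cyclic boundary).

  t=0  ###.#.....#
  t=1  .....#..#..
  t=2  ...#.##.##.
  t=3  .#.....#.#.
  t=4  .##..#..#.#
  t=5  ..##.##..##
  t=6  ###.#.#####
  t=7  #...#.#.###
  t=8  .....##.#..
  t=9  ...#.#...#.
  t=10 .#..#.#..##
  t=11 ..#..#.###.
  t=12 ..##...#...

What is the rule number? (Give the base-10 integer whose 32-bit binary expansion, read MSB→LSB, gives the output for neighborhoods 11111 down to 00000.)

  ##### -> #   bit 31 = 1  t=6,i=0
  ####. -> .   bit 30 = 0  t=0,i=1
  ###.# -> .   bit 29 = 0  t=0,i=2
  ###.. -> .   bit 28 = 0  t=7,i=0
  ##.## -> #   bit 27 = 1  t=2,i=7
  ##.#. -> .   bit 26 = 0  t=0,i=3
  ##..# -> #   bit 25 = 1  t=4,i=3
  ##... -> .   bit 24 = 0  t=2,i=10
  #.### -> #   bit 23 = 1  t=6,i=6
  #.##. -> .   bit 22 = 0  t=2,i=5
  #.#.# -> #   bit 21 = 1  t=4,i=10
  #.#.. -> .   bit 20 = 0  t=0,i=4
  #..## -> #   bit 19 = 1  t=5,i=1
  #..#. -> .   bit 18 = 0  t=1,i=7
  #...# -> .   bit 17 = 0  t=7,i=2
  #.... -> .   bit 16 = 0  t=0,i=6
  .#### -> .   bit 15 = 0  t=0,i=0
  .###. -> .   bit 14 = 0  t=11,i=8
  .##.# -> .   bit 13 = 0  t=2,i=6
  .##.. -> #   bit 12 = 1  t=2,i=9
  .#.## -> .   bit 11 = 0  t=2,i=4
  .#.#. -> #   bit 10 = 1  t=3,i=8
  .#..# -> #   bit 9 = 1  t=1,i=6
  .#... -> #   bit 8 = 1  t=0,i=5
  ..### -> .   bit 7 = 0  t=0,i=10
  ..##. -> #   bit 6 = 1  t=5,i=2
  ..#.# -> .   bit 5 = 0  t=2,i=3
  ..#.. -> #   bit 4 = 1  t=1,i=5
  ...## -> .   bit 3 = 0  t=0,i=9
  ...#. -> .   bit 2 = 0  t=1,i=4
  ....# -> #   bit 1 = 1  t=0,i=8
  ..... -> .   bit 0 = 0  t=0,i=7
  bits 10001010101010000001011101010010 = 2326271826

2326271826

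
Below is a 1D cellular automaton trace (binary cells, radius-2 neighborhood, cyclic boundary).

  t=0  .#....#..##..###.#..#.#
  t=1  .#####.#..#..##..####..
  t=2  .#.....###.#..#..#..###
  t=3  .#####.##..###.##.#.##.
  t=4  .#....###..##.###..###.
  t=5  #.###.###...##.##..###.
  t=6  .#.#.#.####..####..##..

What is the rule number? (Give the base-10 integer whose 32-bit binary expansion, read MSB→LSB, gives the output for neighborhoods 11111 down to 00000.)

425163687

  [31] ##### => .  t=1,i=3
  [30] ####. => .  t=1,i=4
  [29] ###.# => .  t=0,i=15
  [28] ###.. => #  t=1,i=20
  [27] ##.## => #  t=3,i=6
  [26] ##.#. => .  t=0,i=16
  [25] ##..# => .  t=0,i=11
  [24] ##... => #  t=1,i=21
  [23] #.### => .  t=4,i=14
  [22] #.##. => #  t=3,i=7
  [21] #.#.# => .  t=0,i=22
  [20] #.#.. => #  t=0,i=1
  [19] #..## => .  t=0,i=8
  [18] #..#. => #  t=0,i=19
  [17] #...# => #  t=1,i=22
  [16] #.... => #  t=0,i=3
  [15] .#### => .  t=1,i=2
  [14] .###. => #  t=0,i=14
  [13] .##.# => #  t=3,i=16
  [12] .##.. => #  t=0,i=10
  [11] .#.## => #  t=3,i=19
  [10] .#.#. => .  t=0,i=0
  [9] .#..# => #  t=0,i=7
  [8] .#... => #  t=0,i=2
  [7] ..### => #  t=0,i=13
  [6] ..##. => .  t=0,i=9
  [5] ..#.# => #  t=0,i=20
  [4] ..#.. => .  t=0,i=6
  [3] ...## => .  t=1,i=0
  [2] ...#. => #  t=0,i=5
  [1] ....# => #  t=0,i=4
  [0] ..... => #  t=2,i=4
  bits 00011001010101110111101110100111 = 425163687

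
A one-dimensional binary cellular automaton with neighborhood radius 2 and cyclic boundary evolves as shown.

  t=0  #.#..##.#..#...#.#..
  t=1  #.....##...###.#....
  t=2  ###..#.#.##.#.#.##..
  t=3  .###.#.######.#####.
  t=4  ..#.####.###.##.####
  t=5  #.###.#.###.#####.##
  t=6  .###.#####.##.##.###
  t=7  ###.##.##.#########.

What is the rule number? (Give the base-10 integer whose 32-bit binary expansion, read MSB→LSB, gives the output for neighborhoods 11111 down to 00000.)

  [31] ##### => #  t=3,i=9
  [30] ####. => #  t=3,i=11
  [29] ###.# => .  t=1,i=13
  [28] ###.. => #  t=2,i=2
  [27] ##.## => #  t=3,i=13
  [26] ##.#. => #  t=0,i=7
  [25] ##..# => #  t=2,i=3
  [24] ##... => .  t=1,i=8
  [23] #.### => #  t=3,i=7
  [22] #.##. => #  t=2,i=9
  [21] #.#.# => #  t=2,i=7
  [20] #.#.. => .  t=0,i=2
  [19] #..## => .  t=0,i=4
  [18] #..#. => .  t=0,i=10
  [17] #...# => #  t=0,i=13
  [16] #.... => #  t=1,i=2
  [15] .#### => .  t=3,i=8
  [14] .###. => #  t=1,i=12
  [13] .##.# => #  t=0,i=6
  [12] .##.. => #  t=1,i=7
  [11] .#.## => #  t=2,i=8
  [10] .#.#. => .  t=0,i=1
  [9] .#..# => .  t=0,i=3
  [8] .#... => #  t=0,i=12
  [7] ..### => .  t=1,i=11
  [6] ..##. => .  t=0,i=5
  [5] ..#.# => #  t=0,i=0
  [4] ..#.. => #  t=0,i=11
  [3] ...## => #  t=1,i=5
  [2] ...#. => .  t=0,i=14
  [1] ....# => .  t=1,i=4
  [0] ..... => .  t=1,i=3
  bits 11011110111000110111100100111000 = 3739449656

3739449656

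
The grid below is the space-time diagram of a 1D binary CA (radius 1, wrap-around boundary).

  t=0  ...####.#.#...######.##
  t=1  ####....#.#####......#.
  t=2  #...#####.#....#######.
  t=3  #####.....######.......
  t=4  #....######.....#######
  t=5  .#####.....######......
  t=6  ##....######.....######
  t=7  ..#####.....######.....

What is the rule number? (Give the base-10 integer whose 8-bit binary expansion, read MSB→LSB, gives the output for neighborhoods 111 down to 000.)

  [7] ### => .  t=0,i=4
  [6] ##. => .  t=0,i=6
  [5] #.# => .  t=0,i=7
  [4] #.. => #  t=0,i=0
  [3] .## => #  t=0,i=3
  [2] .#. => #  t=0,i=8
  [1] ..# => #  t=0,i=2
  [0] ... => #  t=0,i=1
  bits 00011111 = 31

31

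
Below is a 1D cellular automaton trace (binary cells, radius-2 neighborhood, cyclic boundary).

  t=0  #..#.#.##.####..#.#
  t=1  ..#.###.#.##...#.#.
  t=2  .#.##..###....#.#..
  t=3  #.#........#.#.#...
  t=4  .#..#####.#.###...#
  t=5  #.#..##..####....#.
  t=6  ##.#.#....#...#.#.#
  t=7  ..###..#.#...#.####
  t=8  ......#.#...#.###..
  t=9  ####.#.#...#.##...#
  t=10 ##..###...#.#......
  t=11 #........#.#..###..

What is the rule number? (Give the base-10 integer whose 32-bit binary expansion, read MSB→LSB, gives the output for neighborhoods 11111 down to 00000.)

  [31] ##### => #  t=4,i=6
  [30] ####. => .  t=0,i=12
  [29] ###.# => .  t=1,i=6
  [28] ###.. => .  t=0,i=13
  [27] ##.## => .  t=0,i=9
  [26] ##.#. => #  t=1,i=7
  [25] ##..# => .  t=0,i=1
  [24] ##... => .  t=1,i=12
  [23] #.### => #  t=0,i=10
  [22] #.##. => .  t=0,i=7
  [21] #.#.# => #  t=0,i=5
  [20] #.#.. => .  t=1,i=17
  [19] #..## => .  t=2,i=6
  [18] #..#. => #  t=0,i=2
  [17] #...# => .  t=1,i=0
  [16] #.... => #  t=2,i=11
  [15] .#### => #  t=0,i=11
  [14] .###. => .  t=1,i=5
  [13] .##.# => #  t=0,i=8
  [12] .##.. => .  t=0,i=0
  [11] .#.## => #  t=0,i=6
  [10] .#.#. => #  t=0,i=4
  [9] .#..# => #  t=4,i=2
  [8] .#... => .  t=1,i=18
  [7] ..### => .  t=2,i=7
  [6] ..##. => #  t=5,i=5
  [5] ..#.# => .  t=0,i=3
  [4] ..#.. => .  t=6,i=10
  [3] ...## => .  t=9,i=17
  [2] ...#. => #  t=1,i=1
  [1] ....# => .  t=2,i=12
  [0] ..... => #  t=3,i=5
  bits 10000100101001011010111001000101 = 2225450565

2225450565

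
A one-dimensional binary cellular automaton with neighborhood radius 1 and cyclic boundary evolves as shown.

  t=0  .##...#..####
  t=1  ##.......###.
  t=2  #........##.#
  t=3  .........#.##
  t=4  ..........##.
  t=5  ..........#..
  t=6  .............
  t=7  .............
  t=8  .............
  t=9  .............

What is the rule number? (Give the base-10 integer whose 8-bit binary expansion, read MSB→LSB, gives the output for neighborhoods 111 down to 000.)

168

  [7] ### => #  t=0,i=10
  [6] ##. => .  t=0,i=2
  [5] #.# => #  t=0,i=0
  [4] #.. => .  t=0,i=3
  [3] .## => #  t=0,i=1
  [2] .#. => .  t=0,i=6
  [1] ..# => .  t=0,i=5
  [0] ... => .  t=0,i=4
  bits 10101000 = 168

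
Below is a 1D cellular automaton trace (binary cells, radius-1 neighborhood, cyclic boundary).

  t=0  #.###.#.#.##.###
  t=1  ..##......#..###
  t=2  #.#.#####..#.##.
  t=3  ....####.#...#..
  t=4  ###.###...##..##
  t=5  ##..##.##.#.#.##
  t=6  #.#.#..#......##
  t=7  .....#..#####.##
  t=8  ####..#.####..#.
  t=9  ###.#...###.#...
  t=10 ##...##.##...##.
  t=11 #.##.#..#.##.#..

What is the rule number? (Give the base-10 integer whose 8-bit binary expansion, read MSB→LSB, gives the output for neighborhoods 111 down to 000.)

153

  ###|#  b7=1 t=0,i=3
  ##.|.  b6=0 t=0,i=0
  #.#|.  b5=0 t=0,i=1
  #..|#  b4=1 t=1,i=0
  .##|#  b3=1 t=0,i=2
  .#.|.  b2=0 t=0,i=6
  ..#|.  b1=0 t=1,i=1
  ...|#  b0=1 t=1,i=5
  bits 10011001 = 153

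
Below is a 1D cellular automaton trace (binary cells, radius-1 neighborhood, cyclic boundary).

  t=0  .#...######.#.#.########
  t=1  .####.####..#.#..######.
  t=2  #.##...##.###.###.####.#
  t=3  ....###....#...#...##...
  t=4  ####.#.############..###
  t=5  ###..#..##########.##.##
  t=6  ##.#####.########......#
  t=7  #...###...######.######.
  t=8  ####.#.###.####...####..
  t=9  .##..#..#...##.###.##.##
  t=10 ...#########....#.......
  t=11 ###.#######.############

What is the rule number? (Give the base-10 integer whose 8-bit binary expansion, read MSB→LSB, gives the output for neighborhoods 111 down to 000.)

  ###|#  b7=1 t=0,i=6
  ##.|.  b6=0 t=0,i=10
  #.#|.  b5=0 t=0,i=0
  #..|#  b4=1 t=0,i=2
  .##|.  b3=0 t=0,i=5
  .#.|#  b2=1 t=0,i=1
  ..#|#  b1=1 t=0,i=4
  ...|#  b0=1 t=0,i=3
  bits 10010111 = 151

151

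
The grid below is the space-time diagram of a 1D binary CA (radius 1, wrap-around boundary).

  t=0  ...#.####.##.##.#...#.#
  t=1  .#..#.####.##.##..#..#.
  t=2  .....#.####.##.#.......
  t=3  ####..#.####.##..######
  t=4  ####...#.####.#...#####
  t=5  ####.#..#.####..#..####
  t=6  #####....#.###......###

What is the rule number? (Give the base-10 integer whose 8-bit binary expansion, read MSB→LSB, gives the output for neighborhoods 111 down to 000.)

225

  nb ###: next=#  (t=0,i=6, bit7=1)
  nb ##.: next=#  (t=0,i=8, bit6=1)
  nb #.#: next=#  (t=0,i=4, bit5=1)
  nb #..: next=.  (t=0,i=0, bit4=0)
  nb .##: next=.  (t=0,i=5, bit3=0)
  nb .#.: next=.  (t=0,i=3, bit2=0)
  nb ..#: next=.  (t=0,i=2, bit1=0)
  nb ...: next=#  (t=0,i=1, bit0=1)
  bits 11100001 = 225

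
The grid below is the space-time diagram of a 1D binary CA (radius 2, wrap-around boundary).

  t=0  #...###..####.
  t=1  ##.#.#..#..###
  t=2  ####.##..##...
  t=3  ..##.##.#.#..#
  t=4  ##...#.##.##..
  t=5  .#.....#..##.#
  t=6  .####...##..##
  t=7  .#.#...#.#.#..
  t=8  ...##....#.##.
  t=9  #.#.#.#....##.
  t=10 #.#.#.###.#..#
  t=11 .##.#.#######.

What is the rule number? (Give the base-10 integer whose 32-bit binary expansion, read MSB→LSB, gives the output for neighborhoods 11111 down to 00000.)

1694061321

  #####|.  b31=0 t=1,i=13
  ####.|#  b30=1 t=0,i=11
  ###.#|#  b29=1 t=0,i=12
  ###..|.  b28=0 t=0,i=6
  ##.##|.  b27=0 t=2,i=4
  ##.#.|#  b26=1 t=0,i=13
  ##..#|.  b25=0 t=0,i=7
  ##...|.  b24=0 t=2,i=11
  #.###|#  b23=1 t=6,i=1
  #.##.|#  b22=1 t=2,i=5
  #.#.#|#  b21=1 t=1,i=3
  #.#..|#  b20=1 t=0,i=0
  #..##|#  b19=1 t=0,i=8
  #..#.|.  b18=0 t=1,i=7
  #...#|.  b17=0 t=0,i=2
  #....|#  b16=1 t=5,i=3
  .####|.  b15=0 t=0,i=10
  .###.|#  b14=1 t=0,i=5
  .##.#|.  b13=0 t=3,i=3
  .##..|#  b12=1 t=2,i=6
  .#.##|.  b11=0 t=4,i=6
  .#.#.|.  b10=0 t=1,i=4
  .#..#|#  b9=1 t=1,i=6
  .#...|#  b8=1 t=0,i=1
  ..###|.  b7=0 t=0,i=4
  ..##.|.  b6=0 t=2,i=9
  ..#.#|.  b5=0 t=4,i=5
  ..#..|.  b4=0 t=1,i=8
  ...##|#  b3=1 t=0,i=3
  ...#.|.  b2=0 t=4,i=4
  ....#|.  b1=0 t=5,i=5
  .....|#  b0=1 t=5,i=4
  bits 01100100111110010101001100001001 = 1694061321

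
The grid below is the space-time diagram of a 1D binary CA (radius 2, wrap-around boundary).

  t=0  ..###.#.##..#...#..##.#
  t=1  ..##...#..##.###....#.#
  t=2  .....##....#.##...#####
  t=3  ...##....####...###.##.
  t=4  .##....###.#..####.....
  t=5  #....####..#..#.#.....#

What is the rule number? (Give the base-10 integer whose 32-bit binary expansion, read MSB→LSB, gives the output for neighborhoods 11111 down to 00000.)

  #####|#  b31=1 t=2,i=20
  ####.|#  b30=1 t=2,i=21
  ###.#|.  b29=0 t=0,i=4
  ###..|.  b28=0 t=1,i=15
  ##.##|.  b27=0 t=1,i=12
  ##.#.|.  b26=0 t=0,i=5
  ##..#|#  b25=1 t=0,i=10
  ##...|.  b24=0 t=1,i=4
  #.###|#  b23=1 t=1,i=13
  #.##.|.  b22=0 t=0,i=8
  #.#.#|.  b21=0 t=0,i=6
  #.#..|#  b20=1 t=0,i=22
  #..##|.  b19=0 t=0,i=1
  #..#.|#  b18=1 t=0,i=11
  #...#|#  b17=1 t=0,i=14
  #....|.  b16=0 t=1,i=17
  .####|.  b15=0 t=2,i=19
  .###.|#  b14=1 t=0,i=3
  .##.#|#  b13=1 t=0,i=20
  .##..|.  b12=0 t=0,i=9
  .#.##|#  b11=1 t=0,i=7
  .#.#.|#  b10=1 t=1,i=21
  .#..#|.  b9=0 t=0,i=0
  .#...|#  b8=1 t=0,i=13
  ..###|#  b7=1 t=0,i=2
  ..##.|.  b6=0 t=0,i=19
  ..#.#|#  b5=1 t=1,i=20
  ..#..|.  b4=0 t=0,i=12
  ...##|#  b3=1 t=2,i=4
  ...#.|#  b2=1 t=0,i=15
  ....#|#  b1=1 t=1,i=18
  .....|.  b0=0 t=2,i=2
  bits 11000010100101100110110110101110 = 3264638382

3264638382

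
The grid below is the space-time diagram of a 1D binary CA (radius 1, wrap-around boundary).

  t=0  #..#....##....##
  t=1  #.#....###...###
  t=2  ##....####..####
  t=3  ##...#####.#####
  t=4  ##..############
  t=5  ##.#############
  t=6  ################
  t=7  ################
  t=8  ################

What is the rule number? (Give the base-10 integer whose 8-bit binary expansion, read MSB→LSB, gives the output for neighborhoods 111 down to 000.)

  ###|#  b7=1 t=0,i=15
  ##.|#  b6=1 t=0,i=0
  #.#|#  b5=1 t=1,i=1
  #..|.  b4=0 t=0,i=1
  .##|#  b3=1 t=0,i=8
  .#.|.  b2=0 t=0,i=3
  ..#|#  b1=1 t=0,i=2
  ...|.  b0=0 t=0,i=5
  bits 11101010 = 234

234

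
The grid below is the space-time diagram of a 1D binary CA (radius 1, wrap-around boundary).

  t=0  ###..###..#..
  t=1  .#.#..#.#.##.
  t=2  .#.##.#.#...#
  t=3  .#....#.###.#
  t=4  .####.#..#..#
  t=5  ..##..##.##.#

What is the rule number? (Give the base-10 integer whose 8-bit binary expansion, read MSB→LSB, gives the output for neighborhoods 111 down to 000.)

149

  ###|#  b7=1 t=0,i=1
  ##.|.  b6=0 t=0,i=2
  #.#|.  b5=0 t=1,i=2
  #..|#  b4=1 t=0,i=3
  .##|.  b3=0 t=0,i=0
  .#.|#  b2=1 t=0,i=10
  ..#|.  b1=0 t=0,i=4
  ...|#  b0=1 t=2,i=10
  bits 10010101 = 149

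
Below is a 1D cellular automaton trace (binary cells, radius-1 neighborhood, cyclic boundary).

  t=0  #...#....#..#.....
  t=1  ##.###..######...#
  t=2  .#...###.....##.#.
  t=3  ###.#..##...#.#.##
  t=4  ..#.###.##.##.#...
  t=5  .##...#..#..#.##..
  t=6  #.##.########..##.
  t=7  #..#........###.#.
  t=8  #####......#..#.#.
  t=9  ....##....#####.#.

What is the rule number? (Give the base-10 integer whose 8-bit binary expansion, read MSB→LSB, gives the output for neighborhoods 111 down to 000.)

  [7] ### => .  t=1,i=0
  [6] ##. => #  t=1,i=1
  [5] #.# => .  t=1,i=2
  [4] #.. => #  t=0,i=1
  [3] .## => .  t=1,i=3
  [2] .#. => #  t=0,i=0
  [1] ..# => #  t=0,i=3
  [0] ... => .  t=0,i=2
  bits 01010110 = 86

86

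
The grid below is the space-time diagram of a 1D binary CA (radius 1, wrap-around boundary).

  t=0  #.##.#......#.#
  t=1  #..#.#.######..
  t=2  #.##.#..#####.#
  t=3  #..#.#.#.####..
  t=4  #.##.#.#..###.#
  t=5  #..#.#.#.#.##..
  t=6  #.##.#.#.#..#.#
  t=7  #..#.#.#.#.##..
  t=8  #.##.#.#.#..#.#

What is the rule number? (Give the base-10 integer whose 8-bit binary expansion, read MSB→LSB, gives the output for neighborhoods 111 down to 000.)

  ###|#  b7=1 t=1,i=8
  ##.|#  b6=1 t=0,i=0
  #.#|.  b5=0 t=0,i=1
  #..|.  b4=0 t=0,i=6
  .##|.  b3=0 t=0,i=2
  .#.|#  b2=1 t=0,i=5
  ..#|#  b1=1 t=0,i=11
  ...|#  b0=1 t=0,i=7
  bits 11000111 = 199

199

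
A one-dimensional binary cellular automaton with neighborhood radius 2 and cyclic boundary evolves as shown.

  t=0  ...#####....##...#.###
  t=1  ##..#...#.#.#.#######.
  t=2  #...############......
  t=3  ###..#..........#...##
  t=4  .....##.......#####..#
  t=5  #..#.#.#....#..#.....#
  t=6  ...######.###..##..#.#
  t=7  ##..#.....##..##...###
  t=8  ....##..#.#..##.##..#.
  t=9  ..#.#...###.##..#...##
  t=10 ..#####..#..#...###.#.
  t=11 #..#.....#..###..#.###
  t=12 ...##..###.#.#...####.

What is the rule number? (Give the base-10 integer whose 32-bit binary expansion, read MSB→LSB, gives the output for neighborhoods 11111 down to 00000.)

  [31] ##### => .  t=0,i=5
  [30] ####. => .  t=0,i=6
  [29] ###.# => .  t=1,i=20
  [28] ###.. => .  t=0,i=7
  [27] ##.## => .  t=1,i=21
  [26] ##.#. => #  t=10,i=19
  [25] ##..# => .  t=1,i=2
  [24] ##... => #  t=0,i=0
  [23] #.### => #  t=0,i=19
  [22] #.##. => #  t=1,i=0
  [21] #.#.# => #  t=1,i=10
  [20] #.#.. => #  t=5,i=7
  [19] #..## => #  t=6,i=14
  [18] #..#. => .  t=1,i=3
  [17] #...# => #  t=0,i=1
  [16] #.... => .  t=0,i=9
  [15] .#### => #  t=0,i=4
  [14] .###. => #  t=0,i=20
  [13] .##.# => .  t=8,i=14
  [12] .##.. => .  t=0,i=13
  [11] .#.## => #  t=0,i=18
  [10] .#.#. => #  t=1,i=9
  [9] .#..# => .  t=5,i=13
  [8] .#... => #  t=1,i=5
  [7] ..### => .  t=0,i=3
  [6] ..##. => #  t=0,i=12
  [5] ..#.# => #  t=0,i=17
  [4] ..#.. => #  t=1,i=4
  [3] ...## => .  t=0,i=2
  [2] ...#. => #  t=0,i=16
  [1] ....# => #  t=0,i=10
  [0] ..... => .  t=2,i=18
  bits 00000101111110101100110101110110 = 100322678

100322678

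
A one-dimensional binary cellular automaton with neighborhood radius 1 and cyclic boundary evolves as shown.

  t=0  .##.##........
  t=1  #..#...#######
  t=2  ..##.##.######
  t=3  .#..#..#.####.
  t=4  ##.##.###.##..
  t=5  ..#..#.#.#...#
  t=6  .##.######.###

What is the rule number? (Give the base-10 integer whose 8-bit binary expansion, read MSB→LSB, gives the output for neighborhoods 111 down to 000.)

  ### -> #   bit 7 = 1  t=1,i=8
  ##. -> .   bit 6 = 0  t=0,i=2
  #.# -> #   bit 5 = 1  t=0,i=3
  #.. -> .   bit 4 = 0  t=0,i=6
  .## -> .   bit 3 = 0  t=0,i=1
  .#. -> #   bit 2 = 1  t=1,i=3
  ..# -> #   bit 1 = 1  t=0,i=0
  ... -> #   bit 0 = 1  t=0,i=7
  bits 10100111 = 167

167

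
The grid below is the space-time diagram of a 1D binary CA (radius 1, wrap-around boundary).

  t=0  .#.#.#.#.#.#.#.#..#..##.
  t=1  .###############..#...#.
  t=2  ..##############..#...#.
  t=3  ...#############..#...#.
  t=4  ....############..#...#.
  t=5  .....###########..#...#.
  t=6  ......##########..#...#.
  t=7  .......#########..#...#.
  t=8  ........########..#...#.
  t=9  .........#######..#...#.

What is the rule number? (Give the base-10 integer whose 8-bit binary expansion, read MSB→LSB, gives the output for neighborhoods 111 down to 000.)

228

  ### -> #   bit 7 = 1  t=1,i=2
  ##. -> #   bit 6 = 1  t=0,i=22
  #.# -> #   bit 5 = 1  t=0,i=2
  #.. -> .   bit 4 = 0  t=0,i=16
  .## -> .   bit 3 = 0  t=0,i=21
  .#. -> #   bit 2 = 1  t=0,i=1
  ..# -> .   bit 1 = 0  t=0,i=0
  ... -> .   bit 0 = 0  t=1,i=20
  bits 11100100 = 228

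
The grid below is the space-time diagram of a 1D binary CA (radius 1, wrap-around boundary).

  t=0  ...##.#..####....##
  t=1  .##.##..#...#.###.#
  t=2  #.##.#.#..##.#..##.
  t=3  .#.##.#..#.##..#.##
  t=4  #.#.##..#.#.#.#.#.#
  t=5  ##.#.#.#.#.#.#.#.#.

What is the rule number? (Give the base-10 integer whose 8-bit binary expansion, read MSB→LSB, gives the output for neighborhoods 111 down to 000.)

  ### -> .   bit 7 = 0  t=0,i=10
  ##. -> #   bit 6 = 1  t=0,i=4
  #.# -> #   bit 5 = 1  t=0,i=5
  #.. -> .   bit 4 = 0  t=0,i=0
  .## -> .   bit 3 = 0  t=0,i=3
  .#. -> .   bit 2 = 0  t=0,i=6
  ..# -> #   bit 1 = 1  t=0,i=2
  ... -> #   bit 0 = 1  t=0,i=1
  bits 01100011 = 99

99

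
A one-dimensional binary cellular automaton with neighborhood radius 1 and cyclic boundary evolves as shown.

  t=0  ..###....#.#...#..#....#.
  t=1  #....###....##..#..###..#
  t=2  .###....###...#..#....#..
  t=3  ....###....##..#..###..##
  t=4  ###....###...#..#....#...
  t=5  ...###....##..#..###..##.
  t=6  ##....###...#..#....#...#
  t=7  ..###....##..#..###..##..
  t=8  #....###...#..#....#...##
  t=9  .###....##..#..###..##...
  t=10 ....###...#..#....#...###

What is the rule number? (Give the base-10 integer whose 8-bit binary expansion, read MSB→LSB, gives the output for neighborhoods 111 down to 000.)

  ### -> .   bit 7 = 0  t=0,i=3
  ##. -> .   bit 6 = 0  t=0,i=4
  #.# -> .   bit 5 = 0  t=0,i=10
  #.. -> #   bit 4 = 1  t=0,i=5
  .## -> .   bit 3 = 0  t=0,i=2
  .#. -> .   bit 2 = 0  t=0,i=9
  ..# -> .   bit 1 = 0  t=0,i=1
  ... -> #   bit 0 = 1  t=0,i=0
  bits 00010001 = 17

17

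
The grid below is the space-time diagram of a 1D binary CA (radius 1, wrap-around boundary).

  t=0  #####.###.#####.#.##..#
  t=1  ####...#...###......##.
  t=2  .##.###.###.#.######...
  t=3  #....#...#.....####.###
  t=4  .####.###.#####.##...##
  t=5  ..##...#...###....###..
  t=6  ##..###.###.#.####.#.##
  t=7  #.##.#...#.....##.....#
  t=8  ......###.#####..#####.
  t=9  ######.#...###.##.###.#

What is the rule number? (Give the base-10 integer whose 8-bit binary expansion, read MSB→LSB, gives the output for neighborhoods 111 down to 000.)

  ### -> #   bit 7 = 1  t=0,i=0
  ##. -> .   bit 6 = 0  t=0,i=4
  #.# -> .   bit 5 = 0  t=0,i=5
  #.. -> #   bit 4 = 1  t=0,i=20
  .## -> .   bit 3 = 0  t=0,i=6
  .#. -> .   bit 2 = 0  t=0,i=16
  ..# -> #   bit 1 = 1  t=0,i=21
  ... -> #   bit 0 = 1  t=1,i=5
  bits 10010011 = 147

147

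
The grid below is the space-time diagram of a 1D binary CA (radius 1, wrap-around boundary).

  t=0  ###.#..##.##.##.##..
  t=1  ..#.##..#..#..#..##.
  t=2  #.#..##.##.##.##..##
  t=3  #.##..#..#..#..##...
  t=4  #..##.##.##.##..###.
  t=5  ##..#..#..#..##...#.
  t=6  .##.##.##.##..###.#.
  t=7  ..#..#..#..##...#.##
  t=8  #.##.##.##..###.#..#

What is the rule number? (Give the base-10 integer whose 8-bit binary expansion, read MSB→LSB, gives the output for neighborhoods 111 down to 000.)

85

  [7] ### => .  t=0,i=1
  [6] ##. => #  t=0,i=2
  [5] #.# => .  t=0,i=3
  [4] #.. => #  t=0,i=5
  [3] .## => .  t=0,i=0
  [2] .#. => #  t=0,i=4
  [1] ..# => .  t=0,i=6
  [0] ... => #  t=1,i=0
  bits 01010101 = 85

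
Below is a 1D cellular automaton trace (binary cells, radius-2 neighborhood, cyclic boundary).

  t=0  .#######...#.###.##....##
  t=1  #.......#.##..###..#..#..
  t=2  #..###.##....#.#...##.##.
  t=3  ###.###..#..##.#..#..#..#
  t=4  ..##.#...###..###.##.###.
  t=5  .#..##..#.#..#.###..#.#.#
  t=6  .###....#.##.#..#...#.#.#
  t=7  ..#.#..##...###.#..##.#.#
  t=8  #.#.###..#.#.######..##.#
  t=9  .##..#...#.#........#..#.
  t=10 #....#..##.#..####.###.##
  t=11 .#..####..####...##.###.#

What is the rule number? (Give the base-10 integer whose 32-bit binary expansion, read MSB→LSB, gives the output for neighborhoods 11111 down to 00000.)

758661693

  ##### -> .   bit 31 = 0  t=0,i=3
  ####. -> .   bit 30 = 0  t=0,i=6
  ###.# -> #   bit 29 = 1  t=0,i=15
  ###.. -> .   bit 28 = 0  t=0,i=7
  ##.## -> #   bit 27 = 1  t=0,i=0
  ##.#. -> #   bit 26 = 1  t=2,i=24
  ##..# -> .   bit 25 = 0  t=1,i=12
  ##... -> #   bit 24 = 1  t=0,i=8
  #.### -> .   bit 23 = 0  t=0,i=1
  #.##. -> .   bit 22 = 0  t=0,i=17
  #.#.# -> #   bit 21 = 1  t=5,i=22
  #.#.. -> #   bit 20 = 1  t=2,i=0
  #..## -> #   bit 19 = 1  t=1,i=13
  #..#. -> .   bit 18 = 0  t=1,i=18
  #...# -> .   bit 17 = 0  t=0,i=9
  #.... -> .   bit 16 = 0  t=0,i=20
  .#### -> .   bit 15 = 0  t=0,i=2
  .###. -> #   bit 14 = 1  t=0,i=14
  .##.# -> .   bit 13 = 0  t=0,i=24
  .##.. -> .   bit 12 = 0  t=0,i=18
  .#.## -> .   bit 11 = 0  t=0,i=12
  .#.#. -> .   bit 10 = 0  t=2,i=14
  .#..# -> #   bit 9 = 1  t=1,i=20
  .#... -> .   bit 8 = 0  t=1,i=1
  ..### -> .   bit 7 = 0  t=1,i=14
  ..##. -> .   bit 6 = 0  t=0,i=23
  ..#.# -> #   bit 5 = 1  t=0,i=11
  ..#.. -> #   bit 4 = 1  t=1,i=0
  ...## -> #   bit 3 = 1  t=0,i=22
  ...#. -> #   bit 2 = 1  t=0,i=10
  ....# -> .   bit 1 = 0  t=0,i=21
  ..... -> #   bit 0 = 1  t=1,i=3
  bits 00101101001110000100001000111101 = 758661693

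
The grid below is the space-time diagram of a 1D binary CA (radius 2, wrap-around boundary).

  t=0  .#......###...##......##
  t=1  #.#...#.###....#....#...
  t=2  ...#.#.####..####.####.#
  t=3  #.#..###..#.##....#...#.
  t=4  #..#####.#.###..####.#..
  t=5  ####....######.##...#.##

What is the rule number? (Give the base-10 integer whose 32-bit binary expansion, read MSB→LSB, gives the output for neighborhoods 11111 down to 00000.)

  [31] ##### => .  t=4,i=5
  [30] ####. => .  t=2,i=9
  [29] ###.# => .  t=2,i=16
  [28] ###.. => #  t=0,i=10
  [27] ##.## => .  t=2,i=17
  [26] ##.#. => #  t=0,i=0
  [25] ##..# => .  t=2,i=11
  [24] ##... => .  t=0,i=11
  [23] #.### => #  t=1,i=8
  [22] #.##. => #  t=3,i=12
  [21] #.#.# => #  t=2,i=5
  [20] #.#.. => .  t=0,i=1
  [19] #..## => #  t=2,i=12
  [18] #..#. => #  t=3,i=9
  [17] #...# => .  t=0,i=12
  [16] #.... => .  t=0,i=3
  [15] .#### => .  t=2,i=8
  [14] .###. => #  t=0,i=9
  [13] .##.# => .  t=0,i=23
  [12] .##.. => #  t=0,i=15
  [11] .#.## => #  t=1,i=7
  [10] .#.#. => .  t=1,i=1
  [9] .#..# => #  t=3,i=3
  [8] .#... => #  t=0,i=2
  [7] ..### => #  t=0,i=8
  [6] ..##. => .  t=0,i=14
  [5] ..#.# => .  t=1,i=0
  [4] ..#.. => #  t=1,i=15
  [3] ...## => .  t=0,i=7
  [2] ...#. => #  t=1,i=5
  [1] ....# => #  t=0,i=6
  [0] ..... => .  t=0,i=4
  bits 00010100111011000101101110010110 = 351034262

351034262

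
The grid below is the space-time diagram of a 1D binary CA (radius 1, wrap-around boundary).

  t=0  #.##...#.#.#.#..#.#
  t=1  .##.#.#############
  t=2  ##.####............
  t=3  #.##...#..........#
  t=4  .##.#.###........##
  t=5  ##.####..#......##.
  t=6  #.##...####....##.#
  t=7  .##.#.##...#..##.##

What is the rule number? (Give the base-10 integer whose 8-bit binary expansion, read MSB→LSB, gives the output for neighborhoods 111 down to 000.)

  [7] ### => .  t=1,i=7
  [6] ##. => .  t=0,i=0
  [5] #.# => #  t=0,i=1
  [4] #.. => #  t=0,i=4
  [3] .## => #  t=0,i=2
  [2] .#. => #  t=0,i=7
  [1] ..# => #  t=0,i=6
  [0] ... => .  t=0,i=5
  bits 00111110 = 62

62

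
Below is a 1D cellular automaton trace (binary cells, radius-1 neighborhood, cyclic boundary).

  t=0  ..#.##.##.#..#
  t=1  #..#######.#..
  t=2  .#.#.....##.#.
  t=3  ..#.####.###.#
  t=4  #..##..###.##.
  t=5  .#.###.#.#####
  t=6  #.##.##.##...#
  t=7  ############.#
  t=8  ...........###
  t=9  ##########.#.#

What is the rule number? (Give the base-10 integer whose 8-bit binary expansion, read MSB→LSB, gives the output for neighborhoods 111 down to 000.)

  nb ###: next=.  (t=1,i=4, bit7=0)
  nb ##.: next=#  (t=0,i=5, bit6=1)
  nb #.#: next=#  (t=0,i=3, bit5=1)
  nb #..: next=#  (t=0,i=0, bit4=1)
  nb .##: next=#  (t=0,i=4, bit3=1)
  nb .#.: next=.  (t=0,i=2, bit2=0)
  nb ..#: next=.  (t=0,i=1, bit1=0)
  nb ...: next=#  (t=2,i=5, bit0=1)
  bits 01111001 = 121

121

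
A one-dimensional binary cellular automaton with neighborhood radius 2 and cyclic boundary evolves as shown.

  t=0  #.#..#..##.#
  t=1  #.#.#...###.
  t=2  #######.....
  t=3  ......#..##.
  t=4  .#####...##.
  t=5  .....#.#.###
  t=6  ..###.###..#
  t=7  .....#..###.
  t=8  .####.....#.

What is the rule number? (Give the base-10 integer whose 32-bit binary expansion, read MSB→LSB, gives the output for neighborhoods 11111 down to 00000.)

439762247

  #####|.  b31=0 t=2,i=2
  ####.|.  b30=0 t=2,i=5
  ###.#|.  b29=0 t=1,i=10
  ###..|#  b28=1 t=2,i=6
  ##.##|#  b27=1 t=0,i=10
  ##.#.|.  b26=0 t=0,i=1
  ##..#|#  b25=1 t=4,i=11
  ##...|.  b24=0 t=2,i=7
  #.###|.  b23=0 t=5,i=9
  #.##.|.  b22=0 t=0,i=11
  #.#.#|#  b21=1 t=1,i=0
  #.#..|#  b20=1 t=0,i=2
  #..##|.  b19=0 t=0,i=7
  #..#.|#  b18=1 t=0,i=4
  #...#|#  b17=1 t=1,i=6
  #....|.  b16=0 t=2,i=8
  .####|.  b15=0 t=2,i=1
  .###.|.  b14=0 t=1,i=9
  .##.#|#  b13=1 t=0,i=0
  .##..|#  b12=1 t=3,i=10
  .#.##|#  b11=1 t=5,i=8
  .#.#.|#  b10=1 t=1,i=1
  .#..#|.  b9=0 t=0,i=3
  .#...|#  b8=1 t=1,i=5
  ..###|.  b7=0 t=1,i=8
  ..##.|#  b6=1 t=0,i=8
  ..#.#|.  b5=0 t=5,i=5
  ..#..|.  b4=0 t=0,i=5
  ...##|.  b3=0 t=1,i=7
  ...#.|#  b2=1 t=3,i=5
  ....#|#  b1=1 t=2,i=10
  .....|#  b0=1 t=2,i=9
  bits 00011010001101100011110101000111 = 439762247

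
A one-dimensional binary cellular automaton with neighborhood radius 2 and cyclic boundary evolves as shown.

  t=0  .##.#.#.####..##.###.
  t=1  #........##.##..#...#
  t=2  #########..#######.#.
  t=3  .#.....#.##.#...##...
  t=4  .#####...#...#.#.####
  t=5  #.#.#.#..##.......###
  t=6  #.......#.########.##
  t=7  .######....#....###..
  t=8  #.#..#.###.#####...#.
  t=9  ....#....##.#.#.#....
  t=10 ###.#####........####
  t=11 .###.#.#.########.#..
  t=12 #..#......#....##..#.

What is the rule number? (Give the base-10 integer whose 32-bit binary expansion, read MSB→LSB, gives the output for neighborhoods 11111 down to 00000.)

1800245531

  [31] ##### => .  t=2,i=2
  [30] ####. => #  t=0,i=10
  [29] ###.# => #  t=2,i=17
  [28] ###.. => .  t=0,i=11
  [27] ##.## => #  t=0,i=16
  [26] ##.#. => .  t=0,i=3
  [25] ##..# => #  t=0,i=12
  [24] ##... => #  t=1,i=1
  [23] #.### => .  t=0,i=8
  [22] #.##. => #  t=1,i=12
  [21] #.#.# => .  t=0,i=4
  [20] #.#.. => .  t=3,i=12
  [19] #..## => #  t=0,i=0
  [18] #..#. => #  t=1,i=15
  [17] #...# => .  t=1,i=18
  [16] #.... => #  t=1,i=2
  [15] .#### => #  t=0,i=9
  [14] .###. => .  t=0,i=18
  [13] .##.# => .  t=0,i=2
  [12] .##.. => #  t=1,i=0
  [11] .#.## => .  t=0,i=7
  [10] .#.#. => .  t=0,i=5
  [9] .#..# => .  t=5,i=7
  [8] .#... => #  t=1,i=17
  [7] ..### => .  t=2,i=11
  [6] ..##. => .  t=0,i=1
  [5] ..#.# => .  t=3,i=7
  [4] ..#.. => #  t=1,i=16
  [3] ...## => #  t=1,i=8
  [2] ...#. => .  t=3,i=0
  [1] ....# => #  t=1,i=7
  [0] ..... => #  t=1,i=3
  bits 01101011010011011001000100011011 = 1800245531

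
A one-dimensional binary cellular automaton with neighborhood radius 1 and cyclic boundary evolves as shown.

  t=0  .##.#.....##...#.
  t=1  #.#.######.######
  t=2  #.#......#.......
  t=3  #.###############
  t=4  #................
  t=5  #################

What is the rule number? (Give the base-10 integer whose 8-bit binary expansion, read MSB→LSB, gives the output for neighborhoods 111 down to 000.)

87

  ###|.  b7=0 t=1,i=5
  ##.|#  b6=1 t=0,i=2
  #.#|.  b5=0 t=0,i=3
  #..|#  b4=1 t=0,i=5
  .##|.  b3=0 t=0,i=1
  .#.|#  b2=1 t=0,i=4
  ..#|#  b1=1 t=0,i=0
  ...|#  b0=1 t=0,i=6
  bits 01010111 = 87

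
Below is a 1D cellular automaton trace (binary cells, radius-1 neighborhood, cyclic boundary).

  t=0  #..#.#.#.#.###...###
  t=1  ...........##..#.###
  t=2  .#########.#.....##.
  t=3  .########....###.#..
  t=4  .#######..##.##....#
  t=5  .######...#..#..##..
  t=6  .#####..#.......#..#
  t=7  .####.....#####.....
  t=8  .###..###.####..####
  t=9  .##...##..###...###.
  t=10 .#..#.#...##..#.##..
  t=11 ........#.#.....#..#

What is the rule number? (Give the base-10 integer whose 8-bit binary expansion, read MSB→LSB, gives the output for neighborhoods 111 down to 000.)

  [7] ### => #  t=0,i=12
  [6] ##. => .  t=0,i=0
  [5] #.# => .  t=0,i=4
  [4] #.. => .  t=0,i=1
  [3] .## => #  t=0,i=11
  [2] .#. => .  t=0,i=3
  [1] ..# => .  t=0,i=2
  [0] ... => #  t=0,i=15
  bits 10001001 = 137

137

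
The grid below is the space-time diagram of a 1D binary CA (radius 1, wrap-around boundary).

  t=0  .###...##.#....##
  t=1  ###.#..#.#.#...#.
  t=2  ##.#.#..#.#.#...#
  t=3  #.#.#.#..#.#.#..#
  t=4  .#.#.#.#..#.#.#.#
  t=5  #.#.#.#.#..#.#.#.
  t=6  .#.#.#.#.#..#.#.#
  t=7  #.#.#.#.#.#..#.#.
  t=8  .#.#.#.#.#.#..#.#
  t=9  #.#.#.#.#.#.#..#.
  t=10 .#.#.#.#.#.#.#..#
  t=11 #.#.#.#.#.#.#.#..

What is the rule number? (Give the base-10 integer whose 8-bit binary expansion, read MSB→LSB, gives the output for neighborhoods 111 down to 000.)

  ### -> #   bit 7 = 1  t=0,i=2
  ##. -> .   bit 6 = 0  t=0,i=3
  #.# -> #   bit 5 = 1  t=0,i=0
  #.. -> #   bit 4 = 1  t=0,i=4
  .## -> #   bit 3 = 1  t=0,i=1
  .#. -> .   bit 2 = 0  t=0,i=10
  ..# -> .   bit 1 = 0  t=0,i=6
  ... -> .   bit 0 = 0  t=0,i=5
  bits 10111000 = 184

184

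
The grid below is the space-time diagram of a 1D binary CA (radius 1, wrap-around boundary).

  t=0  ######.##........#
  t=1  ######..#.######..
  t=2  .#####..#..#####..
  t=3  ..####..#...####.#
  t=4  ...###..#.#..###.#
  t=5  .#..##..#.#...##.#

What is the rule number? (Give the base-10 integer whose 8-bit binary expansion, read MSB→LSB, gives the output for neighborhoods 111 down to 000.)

  ###|#  b7=1 t=0,i=0
  ##.|#  b6=1 t=0,i=5
  #.#|.  b5=0 t=0,i=6
  #..|.  b4=0 t=0,i=9
  .##|.  b3=0 t=0,i=7
  .#.|#  b2=1 t=1,i=8
  ..#|.  b1=0 t=0,i=16
  ...|#  b0=1 t=0,i=10
  bits 11000101 = 197

197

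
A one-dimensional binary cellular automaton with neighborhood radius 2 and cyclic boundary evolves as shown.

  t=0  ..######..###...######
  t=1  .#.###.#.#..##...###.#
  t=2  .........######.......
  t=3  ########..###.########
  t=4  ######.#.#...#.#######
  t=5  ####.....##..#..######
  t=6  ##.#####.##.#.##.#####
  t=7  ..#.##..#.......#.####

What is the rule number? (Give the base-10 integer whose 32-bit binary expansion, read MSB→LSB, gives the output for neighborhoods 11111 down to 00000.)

  [31] ##### => #  t=0,i=4
  [30] ####. => .  t=0,i=6
  [29] ###.# => .  t=1,i=5
  [28] ###.. => #  t=0,i=7
  [27] ##.## => #  t=3,i=13
  [26] ##.#. => .  t=1,i=6
  [25] ##..# => .  t=0,i=0
  [24] ##... => #  t=0,i=13
  [23] #.### => .  t=1,i=3
  [22] #.##. => .  t=6,i=9
  [21] #.#.# => .  t=1,i=1
  [20] #.#.. => #  t=1,i=9
  [19] #..## => #  t=0,i=1
  [18] #..#. => #  t=5,i=12
  [17] #...# => .  t=0,i=14
  [16] #.... => #  t=2,i=16
  [15] .#### => #  t=0,i=3
  [14] .###. => .  t=0,i=11
  [13] .##.# => .  t=6,i=10
  [12] .##.. => #  t=1,i=13
  [11] .#.## => .  t=1,i=2
  [10] .#.#. => .  t=1,i=0
  [9] .#..# => #  t=1,i=10
  [8] .#... => #  t=4,i=10
  [7] ..### => .  t=0,i=2
  [6] ..##. => #  t=1,i=12
  [5] ..#.# => #  t=4,i=13
  [4] ..#.. => .  t=5,i=13
  [3] ...## => .  t=0,i=15
  [2] ...#. => .  t=4,i=12
  [1] ....# => #  t=2,i=7
  [0] ..... => #  t=2,i=0
  bits 10011001000111011001001101100011 = 2568852323

2568852323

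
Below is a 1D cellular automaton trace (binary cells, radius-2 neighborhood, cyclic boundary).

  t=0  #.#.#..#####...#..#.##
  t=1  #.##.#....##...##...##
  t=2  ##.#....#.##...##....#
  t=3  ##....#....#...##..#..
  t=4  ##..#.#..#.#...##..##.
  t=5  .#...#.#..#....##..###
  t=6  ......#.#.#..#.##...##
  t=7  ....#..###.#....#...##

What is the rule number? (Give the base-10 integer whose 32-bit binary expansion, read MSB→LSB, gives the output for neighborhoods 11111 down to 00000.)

  [31] ##### => .  t=0,i=9
  [30] ####. => #  t=0,i=10
  [29] ###.# => #  t=0,i=0
  [28] ###.. => #  t=0,i=11
  [27] ##.## => #  t=1,i=1
  [26] ##.#. => .  t=0,i=1
  [25] ##..# => .  t=3,i=17
  [24] ##... => .  t=0,i=12
  [23] #.### => #  t=0,i=20
  [22] #.##. => .  t=1,i=2
  [21] #.#.# => #  t=0,i=2
  [20] #.#.. => .  t=0,i=4
  [19] #..## => .  t=0,i=6
  [18] #..#. => .  t=0,i=17
  [17] #...# => .  t=0,i=13
  [16] #.... => .  t=1,i=7
  [15] .#### => .  t=0,i=8
  [14] .###. => #  t=0,i=21
  [13] .##.# => #  t=1,i=3
  [12] .##.. => #  t=1,i=11
  [11] .#.## => .  t=0,i=19
  [10] .#.#. => #  t=0,i=3
  [9] .#..# => #  t=0,i=5
  [8] .#... => .  t=1,i=6
  [7] ..### => .  t=0,i=7
  [6] ..##. => #  t=1,i=10
  [5] ..#.# => .  t=0,i=18
  [4] ..#.. => #  t=0,i=15
  [3] ...## => .  t=1,i=9
  [2] ...#. => .  t=0,i=14
  [1] ....# => #  t=1,i=8
  [0] ..... => .  t=6,i=2
  bits 01111000101000000111011001010010 = 2023781970

2023781970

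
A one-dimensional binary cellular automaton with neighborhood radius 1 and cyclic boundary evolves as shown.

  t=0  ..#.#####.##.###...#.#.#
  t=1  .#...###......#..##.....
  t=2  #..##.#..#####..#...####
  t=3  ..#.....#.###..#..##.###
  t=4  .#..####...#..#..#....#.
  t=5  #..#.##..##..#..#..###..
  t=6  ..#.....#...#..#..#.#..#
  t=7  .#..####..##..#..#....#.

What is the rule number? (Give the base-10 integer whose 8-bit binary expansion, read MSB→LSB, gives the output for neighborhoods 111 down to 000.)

  [7] ### => #  t=0,i=5
  [6] ##. => .  t=0,i=8
  [5] #.# => .  t=0,i=3
  [4] #.. => .  t=0,i=0
  [3] .## => .  t=0,i=4
  [2] .#. => .  t=0,i=2
  [1] ..# => #  t=0,i=1
  [0] ... => #  t=0,i=17
  bits 10000011 = 131

131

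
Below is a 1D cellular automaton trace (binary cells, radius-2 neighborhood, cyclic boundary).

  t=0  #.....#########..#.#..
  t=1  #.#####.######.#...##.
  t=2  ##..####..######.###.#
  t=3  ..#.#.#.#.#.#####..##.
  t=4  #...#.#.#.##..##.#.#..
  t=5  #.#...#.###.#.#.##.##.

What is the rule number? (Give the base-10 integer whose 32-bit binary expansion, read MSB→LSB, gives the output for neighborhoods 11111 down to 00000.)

  ##### -> #   bit 31 = 1  t=0,i=8
  ####. -> #   bit 30 = 1  t=0,i=13
  ###.# -> #   bit 29 = 1  t=1,i=6
  ###.. -> .   bit 28 = 0  t=0,i=14
  ##.## -> #   bit 27 = 1  t=1,i=7
  ##.#. -> #   bit 26 = 1  t=1,i=14
  ##..# -> #   bit 25 = 1  t=0,i=15
  ##... -> .   bit 24 = 0  t=3,i=21
  #.### -> .   bit 23 = 0  t=1,i=2
  #.##. -> #   bit 22 = 1  t=4,i=10
  #.#.# -> #   bit 21 = 1  t=1,i=0
  #.#.. -> #   bit 20 = 1  t=0,i=19
  #..## -> .   bit 19 = 0  t=2,i=3
  #..#. -> .   bit 18 = 0  t=0,i=16
  #...# -> #   bit 17 = 1  t=1,i=17
  #.... -> #   bit 16 = 1  t=0,i=2
  .#### -> .   bit 15 = 0  t=0,i=7
  .###. -> .   bit 14 = 0  t=2,i=0
  .##.# -> .   bit 13 = 0  t=1,i=20
  .##.. -> .   bit 12 = 0  t=3,i=20
  .#.## -> #   bit 11 = 1  t=1,i=1
  .#.#. -> .   bit 10 = 0  t=0,i=18
  .#..# -> #   bit 9 = 1  t=0,i=20
  .#... -> .   bit 8 = 0  t=0,i=1
  ..### -> #   bit 7 = 1  t=0,i=6
  ..##. -> #   bit 6 = 1  t=1,i=19
  ..#.# -> .   bit 5 = 0  t=0,i=17
  ..#.. -> #   bit 4 = 1  t=0,i=0
  ...## -> #   bit 3 = 1  t=0,i=5
  ...#. -> .   bit 2 = 0  t=3,i=1
  ....# -> #   bit 1 = 1  t=0,i=4
  ..... -> #   bit 0 = 1  t=0,i=3
  bits 11101110011100110000101011011011 = 4000516827

4000516827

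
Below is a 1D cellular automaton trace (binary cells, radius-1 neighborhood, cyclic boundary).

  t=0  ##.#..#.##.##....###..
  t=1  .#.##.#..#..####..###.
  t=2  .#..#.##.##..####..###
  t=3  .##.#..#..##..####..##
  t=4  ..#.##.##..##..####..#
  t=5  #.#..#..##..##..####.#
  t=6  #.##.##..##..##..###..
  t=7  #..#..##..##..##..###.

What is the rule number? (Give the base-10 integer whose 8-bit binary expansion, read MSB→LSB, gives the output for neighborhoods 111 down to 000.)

  nb ###: next=#  (t=0,i=18, bit7=1)
  nb ##.: next=#  (t=0,i=1, bit6=1)
  nb #.#: next=.  (t=0,i=2, bit5=0)
  nb #..: next=#  (t=0,i=4, bit4=1)
  nb .##: next=.  (t=0,i=0, bit3=0)
  nb .#.: next=#  (t=0,i=3, bit2=1)
  nb ..#: next=.  (t=0,i=5, bit1=0)
  nb ...: next=#  (t=0,i=14, bit0=1)
  bits 11010101 = 213

213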